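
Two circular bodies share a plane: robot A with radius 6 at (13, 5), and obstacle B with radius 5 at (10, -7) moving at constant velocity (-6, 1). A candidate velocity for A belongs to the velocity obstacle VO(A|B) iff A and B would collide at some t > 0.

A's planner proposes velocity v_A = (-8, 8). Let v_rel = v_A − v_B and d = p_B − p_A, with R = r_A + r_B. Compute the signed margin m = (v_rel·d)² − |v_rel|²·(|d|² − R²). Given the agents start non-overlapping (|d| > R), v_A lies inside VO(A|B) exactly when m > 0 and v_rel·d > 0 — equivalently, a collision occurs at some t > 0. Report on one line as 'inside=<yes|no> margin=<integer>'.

d = (-3, -12),  |d|² = 153;  R = 6+5 = 11,  c = 153−11² = 32
v_rel = (-2, 7),  |v_rel|² = 53;  v_rel·d = (-2)·(-3) + (7)·(-12) = -78
53·t² + 156·t + 32 = 0  ⇒  m = (-78)² − 53·32 = 4388
m = 4388 > 0,  v_rel·d = -78 < 0  ⇒  outside

inside=no margin=4388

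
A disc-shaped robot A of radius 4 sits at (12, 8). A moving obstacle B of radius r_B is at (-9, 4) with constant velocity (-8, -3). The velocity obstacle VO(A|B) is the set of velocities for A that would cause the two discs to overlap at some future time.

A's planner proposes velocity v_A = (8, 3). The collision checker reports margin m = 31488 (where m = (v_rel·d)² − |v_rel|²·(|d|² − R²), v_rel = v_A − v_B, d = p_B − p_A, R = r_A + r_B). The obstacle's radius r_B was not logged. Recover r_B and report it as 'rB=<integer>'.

m = 31488
d = (-21, -4);  v_rel = (16, 6),  |v_rel|² = 292
v_rel×d = (16)·(-4) − (6)·(-21) = 62
since m = R²·292 − 62²:  R² = (3844 + 31488) / 292 = 121
R = √121 = 11  ⇒  r_B = 11 − 4 = 7

rB=7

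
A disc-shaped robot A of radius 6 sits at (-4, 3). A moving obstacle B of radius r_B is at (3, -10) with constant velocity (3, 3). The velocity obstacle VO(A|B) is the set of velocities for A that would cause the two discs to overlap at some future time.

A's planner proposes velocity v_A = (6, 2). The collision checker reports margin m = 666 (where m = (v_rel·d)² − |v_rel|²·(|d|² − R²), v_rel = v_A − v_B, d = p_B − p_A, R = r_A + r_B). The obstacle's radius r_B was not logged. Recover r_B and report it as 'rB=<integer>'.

m = 666
d = (7, -13);  v_rel = (3, -1),  |v_rel|² = 10
v_rel×d = (3)·(-13) − (-1)·(7) = -32
since m = R²·10 − (-32)²:  R² = (1024 + 666) / 10 = 169
R = √169 = 13  ⇒  r_B = 13 − 6 = 7

rB=7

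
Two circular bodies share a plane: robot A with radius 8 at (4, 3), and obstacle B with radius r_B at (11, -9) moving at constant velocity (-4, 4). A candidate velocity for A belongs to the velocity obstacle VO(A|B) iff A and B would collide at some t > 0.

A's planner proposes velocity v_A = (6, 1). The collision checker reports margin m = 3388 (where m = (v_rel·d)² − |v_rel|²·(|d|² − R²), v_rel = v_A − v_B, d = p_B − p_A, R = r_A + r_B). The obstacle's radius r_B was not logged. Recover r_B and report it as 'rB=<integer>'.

m = 3388
d = (7, -12);  v_rel = (10, -3),  |v_rel|² = 109
v_rel×d = (10)·(-12) − (-3)·(7) = -99
since m = R²·109 − (-99)²:  R² = (9801 + 3388) / 109 = 121
R = √121 = 11  ⇒  r_B = 11 − 8 = 3

rB=3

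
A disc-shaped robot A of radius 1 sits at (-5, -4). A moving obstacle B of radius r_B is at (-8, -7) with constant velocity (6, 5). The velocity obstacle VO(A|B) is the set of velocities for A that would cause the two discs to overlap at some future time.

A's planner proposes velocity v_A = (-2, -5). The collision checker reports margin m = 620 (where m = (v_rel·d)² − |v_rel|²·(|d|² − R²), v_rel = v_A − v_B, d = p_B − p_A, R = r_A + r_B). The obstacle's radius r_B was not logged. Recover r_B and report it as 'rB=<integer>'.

m = 620
d = (-3, -3);  v_rel = (-8, -10),  |v_rel|² = 164
v_rel×d = (-8)·(-3) − (-10)·(-3) = -6
since m = R²·164 − (-6)²:  R² = (36 + 620) / 164 = 4
R = √4 = 2  ⇒  r_B = 2 − 1 = 1

rB=1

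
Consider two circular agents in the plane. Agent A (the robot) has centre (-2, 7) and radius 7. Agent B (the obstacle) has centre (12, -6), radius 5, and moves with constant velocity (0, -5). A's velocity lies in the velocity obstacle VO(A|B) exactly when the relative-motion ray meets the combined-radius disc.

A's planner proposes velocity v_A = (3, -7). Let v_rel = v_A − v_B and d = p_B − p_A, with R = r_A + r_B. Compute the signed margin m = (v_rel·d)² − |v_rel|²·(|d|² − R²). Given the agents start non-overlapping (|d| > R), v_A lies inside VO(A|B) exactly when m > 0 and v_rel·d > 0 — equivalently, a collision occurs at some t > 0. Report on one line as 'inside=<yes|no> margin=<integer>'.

d = (14, -13),  |d|² = 365;  R = 7+5 = 12,  c = 365−12² = 221
v_rel = (3, -2),  |v_rel|² = 13;  v_rel·d = (3)·(14) + (-2)·(-13) = 68
13·t² − 136·t + 221 = 0  ⇒  m = 68² − 13·221 = 1751
m = 1751 > 0,  v_rel·d = 68 > 0  ⇒  inside

inside=yes margin=1751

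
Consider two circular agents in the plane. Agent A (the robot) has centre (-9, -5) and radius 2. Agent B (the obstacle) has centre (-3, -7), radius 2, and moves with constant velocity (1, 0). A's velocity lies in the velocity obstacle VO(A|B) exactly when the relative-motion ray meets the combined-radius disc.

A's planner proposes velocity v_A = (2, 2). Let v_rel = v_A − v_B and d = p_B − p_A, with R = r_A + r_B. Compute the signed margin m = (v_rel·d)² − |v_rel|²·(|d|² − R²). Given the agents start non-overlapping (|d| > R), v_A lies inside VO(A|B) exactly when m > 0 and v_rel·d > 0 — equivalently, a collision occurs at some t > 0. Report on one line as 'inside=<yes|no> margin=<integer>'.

d = (6, -2),  |d|² = 40;  R = 2+2 = 4,  c = 40−4² = 24
v_rel = (1, 2),  |v_rel|² = 5;  v_rel·d = (1)·(6) + (2)·(-2) = 2
5·t² − 4·t + 24 = 0  ⇒  m = 2² − 5·24 = -116
m = -116 < 0,  v_rel·d = 2 > 0  ⇒  outside

inside=no margin=-116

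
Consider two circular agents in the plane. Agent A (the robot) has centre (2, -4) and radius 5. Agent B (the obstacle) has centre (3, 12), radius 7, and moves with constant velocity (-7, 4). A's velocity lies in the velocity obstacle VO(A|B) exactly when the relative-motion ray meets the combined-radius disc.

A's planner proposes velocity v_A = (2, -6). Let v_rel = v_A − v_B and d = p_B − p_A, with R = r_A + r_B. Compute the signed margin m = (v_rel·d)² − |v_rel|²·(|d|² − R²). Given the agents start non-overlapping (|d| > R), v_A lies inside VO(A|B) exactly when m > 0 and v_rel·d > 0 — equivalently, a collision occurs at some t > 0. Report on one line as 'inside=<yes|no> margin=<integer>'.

d = (1, 16),  |d|² = 257;  R = 5+7 = 12,  c = 257−12² = 113
v_rel = (9, -10),  |v_rel|² = 181;  v_rel·d = (9)·(1) + (-10)·(16) = -151
181·t² + 302·t + 113 = 0  ⇒  m = (-151)² − 181·113 = 2348
m = 2348 > 0,  v_rel·d = -151 < 0  ⇒  outside

inside=no margin=2348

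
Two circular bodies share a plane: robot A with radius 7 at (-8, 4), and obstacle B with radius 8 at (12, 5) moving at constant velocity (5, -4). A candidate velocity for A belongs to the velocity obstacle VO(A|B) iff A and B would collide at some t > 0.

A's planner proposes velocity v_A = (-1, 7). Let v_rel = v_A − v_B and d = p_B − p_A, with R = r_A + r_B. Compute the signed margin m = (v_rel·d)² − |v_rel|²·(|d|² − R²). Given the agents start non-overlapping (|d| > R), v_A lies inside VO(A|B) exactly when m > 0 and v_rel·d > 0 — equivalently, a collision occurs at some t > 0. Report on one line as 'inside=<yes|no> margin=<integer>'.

d = (20, 1),  |d|² = 401;  R = 7+8 = 15,  c = 401−15² = 176
v_rel = (-6, 11),  |v_rel|² = 157;  v_rel·d = (-6)·(20) + (11)·(1) = -109
157·t² + 218·t + 176 = 0  ⇒  m = (-109)² − 157·176 = -15751
m = -15751 < 0,  v_rel·d = -109 < 0  ⇒  outside

inside=no margin=-15751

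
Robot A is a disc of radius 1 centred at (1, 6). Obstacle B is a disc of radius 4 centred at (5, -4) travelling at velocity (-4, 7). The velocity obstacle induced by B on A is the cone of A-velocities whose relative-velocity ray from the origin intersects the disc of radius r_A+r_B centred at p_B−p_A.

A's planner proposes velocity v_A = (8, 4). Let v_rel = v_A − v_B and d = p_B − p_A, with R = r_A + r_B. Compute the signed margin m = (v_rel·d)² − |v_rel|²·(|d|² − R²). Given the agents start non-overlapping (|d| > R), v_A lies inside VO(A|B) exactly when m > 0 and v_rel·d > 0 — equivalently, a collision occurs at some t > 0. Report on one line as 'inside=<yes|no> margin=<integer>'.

d = (4, -10),  |d|² = 116;  R = 1+4 = 5,  c = 116−5² = 91
v_rel = (12, -3),  |v_rel|² = 153;  v_rel·d = (12)·(4) + (-3)·(-10) = 78
153·t² − 156·t + 91 = 0  ⇒  m = 78² − 153·91 = -7839
m = -7839 < 0,  v_rel·d = 78 > 0  ⇒  outside

inside=no margin=-7839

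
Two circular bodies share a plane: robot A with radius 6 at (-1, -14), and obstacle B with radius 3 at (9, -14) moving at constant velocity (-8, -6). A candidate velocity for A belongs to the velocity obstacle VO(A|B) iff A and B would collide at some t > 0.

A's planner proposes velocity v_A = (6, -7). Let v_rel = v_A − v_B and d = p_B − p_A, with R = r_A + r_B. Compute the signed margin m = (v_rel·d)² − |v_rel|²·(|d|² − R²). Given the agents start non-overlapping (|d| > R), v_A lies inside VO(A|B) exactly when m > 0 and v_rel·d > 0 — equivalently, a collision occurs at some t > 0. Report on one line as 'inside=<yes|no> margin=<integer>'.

d = (10, 0),  |d|² = 100;  R = 6+3 = 9,  c = 100−9² = 19
v_rel = (14, -1),  |v_rel|² = 197;  v_rel·d = (14)·(10) + (-1)·(0) = 140
197·t² − 280·t + 19 = 0  ⇒  m = 140² − 197·19 = 15857
m = 15857 > 0,  v_rel·d = 140 > 0  ⇒  inside

inside=yes margin=15857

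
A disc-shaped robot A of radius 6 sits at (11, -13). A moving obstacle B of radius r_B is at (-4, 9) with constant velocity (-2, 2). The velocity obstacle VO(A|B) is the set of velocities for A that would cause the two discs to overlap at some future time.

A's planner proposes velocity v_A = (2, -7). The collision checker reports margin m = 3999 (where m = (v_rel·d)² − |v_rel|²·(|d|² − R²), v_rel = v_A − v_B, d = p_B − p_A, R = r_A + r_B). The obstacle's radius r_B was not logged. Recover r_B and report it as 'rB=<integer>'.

m = 3999
d = (-15, 22);  v_rel = (4, -9),  |v_rel|² = 97
v_rel×d = (4)·(22) − (-9)·(-15) = -47
since m = R²·97 − (-47)²:  R² = (2209 + 3999) / 97 = 64
R = √64 = 8  ⇒  r_B = 8 − 6 = 2

rB=2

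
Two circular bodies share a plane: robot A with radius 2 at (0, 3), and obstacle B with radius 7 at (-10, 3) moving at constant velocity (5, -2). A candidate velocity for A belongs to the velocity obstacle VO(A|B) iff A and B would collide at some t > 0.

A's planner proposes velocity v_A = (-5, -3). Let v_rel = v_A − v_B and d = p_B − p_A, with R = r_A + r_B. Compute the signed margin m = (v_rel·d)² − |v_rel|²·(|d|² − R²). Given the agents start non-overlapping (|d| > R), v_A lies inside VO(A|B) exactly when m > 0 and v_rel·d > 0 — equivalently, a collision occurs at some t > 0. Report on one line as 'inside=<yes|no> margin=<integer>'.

d = (-10, 0),  |d|² = 100;  R = 2+7 = 9,  c = 100−9² = 19
v_rel = (-10, -1),  |v_rel|² = 101;  v_rel·d = (-10)·(-10) + (-1)·(0) = 100
101·t² − 200·t + 19 = 0  ⇒  m = 100² − 101·19 = 8081
m = 8081 > 0,  v_rel·d = 100 > 0  ⇒  inside

inside=yes margin=8081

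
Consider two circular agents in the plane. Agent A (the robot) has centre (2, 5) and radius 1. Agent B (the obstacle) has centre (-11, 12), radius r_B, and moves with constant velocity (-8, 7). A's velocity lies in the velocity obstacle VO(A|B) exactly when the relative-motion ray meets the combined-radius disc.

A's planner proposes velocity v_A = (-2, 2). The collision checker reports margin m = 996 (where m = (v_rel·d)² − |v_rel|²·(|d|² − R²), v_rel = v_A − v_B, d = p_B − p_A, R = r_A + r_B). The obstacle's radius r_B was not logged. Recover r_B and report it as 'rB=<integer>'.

m = 996
d = (-13, 7);  v_rel = (6, -5),  |v_rel|² = 61
v_rel×d = (6)·(7) − (-5)·(-13) = -23
since m = R²·61 − (-23)²:  R² = (529 + 996) / 61 = 25
R = √25 = 5  ⇒  r_B = 5 − 1 = 4

rB=4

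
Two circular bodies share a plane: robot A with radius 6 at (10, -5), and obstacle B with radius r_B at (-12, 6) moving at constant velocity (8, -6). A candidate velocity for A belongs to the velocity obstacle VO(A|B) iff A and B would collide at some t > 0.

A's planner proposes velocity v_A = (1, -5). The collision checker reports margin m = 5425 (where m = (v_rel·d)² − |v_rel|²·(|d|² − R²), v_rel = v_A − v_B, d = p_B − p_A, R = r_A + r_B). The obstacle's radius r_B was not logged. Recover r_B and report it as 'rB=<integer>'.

m = 5425
d = (-22, 11);  v_rel = (-7, 1),  |v_rel|² = 50
v_rel×d = (-7)·(11) − (1)·(-22) = -55
since m = R²·50 − (-55)²:  R² = (3025 + 5425) / 50 = 169
R = √169 = 13  ⇒  r_B = 13 − 6 = 7

rB=7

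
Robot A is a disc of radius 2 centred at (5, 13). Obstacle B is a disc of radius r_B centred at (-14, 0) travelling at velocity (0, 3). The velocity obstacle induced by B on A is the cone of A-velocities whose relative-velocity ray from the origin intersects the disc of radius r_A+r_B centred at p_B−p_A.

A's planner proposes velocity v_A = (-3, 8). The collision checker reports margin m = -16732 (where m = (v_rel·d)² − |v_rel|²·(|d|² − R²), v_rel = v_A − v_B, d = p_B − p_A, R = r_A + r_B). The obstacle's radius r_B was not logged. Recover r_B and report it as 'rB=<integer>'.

m = -16732
d = (-19, -13);  v_rel = (-3, 5),  |v_rel|² = 34
v_rel×d = (-3)·(-13) − (5)·(-19) = 134
since m = R²·34 − 134²:  R² = (17956 + -16732) / 34 = 36
R = √36 = 6  ⇒  r_B = 6 − 2 = 4

rB=4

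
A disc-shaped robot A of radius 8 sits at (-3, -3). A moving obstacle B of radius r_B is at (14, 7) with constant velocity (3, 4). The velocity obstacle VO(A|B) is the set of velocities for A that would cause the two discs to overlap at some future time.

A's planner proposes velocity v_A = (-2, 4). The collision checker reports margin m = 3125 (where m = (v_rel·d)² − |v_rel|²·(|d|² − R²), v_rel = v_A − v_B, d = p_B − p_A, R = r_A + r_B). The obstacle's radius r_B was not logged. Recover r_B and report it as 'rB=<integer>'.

m = 3125
d = (17, 10);  v_rel = (-5, 0),  |v_rel|² = 25
v_rel×d = (-5)·(10) − (0)·(17) = -50
since m = R²·25 − (-50)²:  R² = (2500 + 3125) / 25 = 225
R = √225 = 15  ⇒  r_B = 15 − 8 = 7

rB=7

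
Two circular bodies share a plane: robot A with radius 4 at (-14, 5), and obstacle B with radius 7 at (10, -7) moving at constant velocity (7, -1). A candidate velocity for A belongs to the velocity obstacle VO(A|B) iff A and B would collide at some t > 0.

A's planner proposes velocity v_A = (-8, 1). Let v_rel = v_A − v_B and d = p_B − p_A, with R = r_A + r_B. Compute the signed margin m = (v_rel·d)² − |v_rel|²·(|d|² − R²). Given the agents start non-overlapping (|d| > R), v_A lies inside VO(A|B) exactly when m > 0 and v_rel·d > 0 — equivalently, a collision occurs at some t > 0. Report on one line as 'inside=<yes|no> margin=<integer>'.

d = (24, -12),  |d|² = 720;  R = 4+7 = 11,  c = 720−11² = 599
v_rel = (-15, 2),  |v_rel|² = 229;  v_rel·d = (-15)·(24) + (2)·(-12) = -384
229·t² + 768·t + 599 = 0  ⇒  m = (-384)² − 229·599 = 10285
m = 10285 > 0,  v_rel·d = -384 < 0  ⇒  outside

inside=no margin=10285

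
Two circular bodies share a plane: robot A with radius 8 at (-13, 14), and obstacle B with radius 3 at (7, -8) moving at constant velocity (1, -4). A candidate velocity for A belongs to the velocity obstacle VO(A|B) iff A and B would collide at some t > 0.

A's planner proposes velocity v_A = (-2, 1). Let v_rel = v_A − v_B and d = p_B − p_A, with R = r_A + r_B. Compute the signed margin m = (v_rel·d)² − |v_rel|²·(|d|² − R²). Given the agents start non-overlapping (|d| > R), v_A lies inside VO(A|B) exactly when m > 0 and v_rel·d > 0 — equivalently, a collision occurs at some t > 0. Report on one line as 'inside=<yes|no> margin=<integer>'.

d = (20, -22),  |d|² = 884;  R = 8+3 = 11,  c = 884−11² = 763
v_rel = (-3, 5),  |v_rel|² = 34;  v_rel·d = (-3)·(20) + (5)·(-22) = -170
34·t² + 340·t + 763 = 0  ⇒  m = (-170)² − 34·763 = 2958
m = 2958 > 0,  v_rel·d = -170 < 0  ⇒  outside

inside=no margin=2958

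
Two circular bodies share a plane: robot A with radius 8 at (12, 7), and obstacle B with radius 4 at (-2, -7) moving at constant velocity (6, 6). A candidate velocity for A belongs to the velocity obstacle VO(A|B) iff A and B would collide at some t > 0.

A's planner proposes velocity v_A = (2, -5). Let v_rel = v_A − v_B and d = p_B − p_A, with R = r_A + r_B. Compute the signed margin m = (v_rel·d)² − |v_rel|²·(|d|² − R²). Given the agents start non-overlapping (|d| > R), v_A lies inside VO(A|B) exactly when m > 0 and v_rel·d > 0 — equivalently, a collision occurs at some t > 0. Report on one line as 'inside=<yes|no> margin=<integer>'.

d = (-14, -14),  |d|² = 392;  R = 8+4 = 12,  c = 392−12² = 248
v_rel = (-4, -11),  |v_rel|² = 137;  v_rel·d = (-4)·(-14) + (-11)·(-14) = 210
137·t² − 420·t + 248 = 0  ⇒  m = 210² − 137·248 = 10124
m = 10124 > 0,  v_rel·d = 210 > 0  ⇒  inside

inside=yes margin=10124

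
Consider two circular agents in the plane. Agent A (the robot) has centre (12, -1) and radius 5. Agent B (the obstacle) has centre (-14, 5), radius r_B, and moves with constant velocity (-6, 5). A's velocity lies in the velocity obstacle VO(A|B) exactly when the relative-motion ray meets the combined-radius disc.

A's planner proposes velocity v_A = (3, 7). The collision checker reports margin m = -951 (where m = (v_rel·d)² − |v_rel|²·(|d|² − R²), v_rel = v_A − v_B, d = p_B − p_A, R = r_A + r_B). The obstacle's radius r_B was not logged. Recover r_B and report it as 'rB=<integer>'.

m = -951
d = (-26, 6);  v_rel = (9, 2),  |v_rel|² = 85
v_rel×d = (9)·(6) − (2)·(-26) = 106
since m = R²·85 − 106²:  R² = (11236 + -951) / 85 = 121
R = √121 = 11  ⇒  r_B = 11 − 5 = 6

rB=6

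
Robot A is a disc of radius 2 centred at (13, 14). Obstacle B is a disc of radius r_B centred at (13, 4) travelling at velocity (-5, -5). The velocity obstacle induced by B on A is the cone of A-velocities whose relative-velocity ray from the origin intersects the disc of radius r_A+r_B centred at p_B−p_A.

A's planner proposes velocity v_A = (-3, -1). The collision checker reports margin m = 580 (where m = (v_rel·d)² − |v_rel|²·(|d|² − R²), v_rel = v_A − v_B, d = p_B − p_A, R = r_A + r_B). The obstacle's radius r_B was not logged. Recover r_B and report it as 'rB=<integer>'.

m = 580
d = (0, -10);  v_rel = (2, 4),  |v_rel|² = 20
v_rel×d = (2)·(-10) − (4)·(0) = -20
since m = R²·20 − (-20)²:  R² = (400 + 580) / 20 = 49
R = √49 = 7  ⇒  r_B = 7 − 2 = 5

rB=5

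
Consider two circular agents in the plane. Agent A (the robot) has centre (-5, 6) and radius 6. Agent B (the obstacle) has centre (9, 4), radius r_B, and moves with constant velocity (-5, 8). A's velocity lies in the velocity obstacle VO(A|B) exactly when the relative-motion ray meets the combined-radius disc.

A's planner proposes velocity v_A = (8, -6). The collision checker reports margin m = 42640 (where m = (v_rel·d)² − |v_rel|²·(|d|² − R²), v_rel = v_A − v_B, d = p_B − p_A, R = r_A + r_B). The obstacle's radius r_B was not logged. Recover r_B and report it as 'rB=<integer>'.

m = 42640
d = (14, -2);  v_rel = (13, -14),  |v_rel|² = 365
v_rel×d = (13)·(-2) − (-14)·(14) = 170
since m = R²·365 − 170²:  R² = (28900 + 42640) / 365 = 196
R = √196 = 14  ⇒  r_B = 14 − 6 = 8

rB=8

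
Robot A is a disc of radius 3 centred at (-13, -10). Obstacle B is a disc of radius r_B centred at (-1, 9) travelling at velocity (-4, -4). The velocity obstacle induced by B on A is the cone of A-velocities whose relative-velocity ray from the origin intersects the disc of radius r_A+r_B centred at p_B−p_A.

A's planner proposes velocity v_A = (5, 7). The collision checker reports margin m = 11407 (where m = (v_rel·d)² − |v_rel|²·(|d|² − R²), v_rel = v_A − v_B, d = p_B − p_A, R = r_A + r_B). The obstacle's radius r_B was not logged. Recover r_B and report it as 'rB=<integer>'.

m = 11407
d = (12, 19);  v_rel = (9, 11),  |v_rel|² = 202
v_rel×d = (9)·(19) − (11)·(12) = 39
since m = R²·202 − 39²:  R² = (1521 + 11407) / 202 = 64
R = √64 = 8  ⇒  r_B = 8 − 3 = 5

rB=5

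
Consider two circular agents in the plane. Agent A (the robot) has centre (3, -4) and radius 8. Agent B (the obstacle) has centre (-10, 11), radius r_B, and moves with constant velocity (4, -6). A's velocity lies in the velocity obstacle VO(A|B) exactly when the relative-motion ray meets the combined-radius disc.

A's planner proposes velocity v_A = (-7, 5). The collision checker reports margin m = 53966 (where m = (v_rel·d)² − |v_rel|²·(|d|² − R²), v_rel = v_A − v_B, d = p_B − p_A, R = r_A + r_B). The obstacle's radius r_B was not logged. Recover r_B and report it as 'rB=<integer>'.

m = 53966
d = (-13, 15);  v_rel = (-11, 11),  |v_rel|² = 242
v_rel×d = (-11)·(15) − (11)·(-13) = -22
since m = R²·242 − (-22)²:  R² = (484 + 53966) / 242 = 225
R = √225 = 15  ⇒  r_B = 15 − 8 = 7

rB=7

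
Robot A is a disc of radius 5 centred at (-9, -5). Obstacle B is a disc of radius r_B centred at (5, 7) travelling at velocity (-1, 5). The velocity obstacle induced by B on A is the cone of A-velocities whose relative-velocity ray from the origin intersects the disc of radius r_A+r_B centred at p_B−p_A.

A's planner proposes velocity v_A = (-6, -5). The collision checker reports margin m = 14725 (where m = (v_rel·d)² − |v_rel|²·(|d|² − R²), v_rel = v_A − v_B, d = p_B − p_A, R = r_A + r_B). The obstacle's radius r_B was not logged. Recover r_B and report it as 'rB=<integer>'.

m = 14725
d = (14, 12);  v_rel = (-5, -10),  |v_rel|² = 125
v_rel×d = (-5)·(12) − (-10)·(14) = 80
since m = R²·125 − 80²:  R² = (6400 + 14725) / 125 = 169
R = √169 = 13  ⇒  r_B = 13 − 5 = 8

rB=8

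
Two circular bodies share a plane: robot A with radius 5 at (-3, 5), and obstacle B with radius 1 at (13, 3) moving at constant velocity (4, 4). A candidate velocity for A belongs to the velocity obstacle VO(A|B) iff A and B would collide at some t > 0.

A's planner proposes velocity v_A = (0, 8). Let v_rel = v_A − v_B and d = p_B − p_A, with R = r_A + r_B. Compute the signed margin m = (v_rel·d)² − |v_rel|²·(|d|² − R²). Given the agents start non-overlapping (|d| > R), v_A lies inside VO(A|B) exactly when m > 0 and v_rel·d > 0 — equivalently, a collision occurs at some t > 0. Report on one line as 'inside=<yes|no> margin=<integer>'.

d = (16, -2),  |d|² = 260;  R = 5+1 = 6,  c = 260−6² = 224
v_rel = (-4, 4),  |v_rel|² = 32;  v_rel·d = (-4)·(16) + (4)·(-2) = -72
32·t² + 144·t + 224 = 0  ⇒  m = (-72)² − 32·224 = -1984
m = -1984 < 0,  v_rel·d = -72 < 0  ⇒  outside

inside=no margin=-1984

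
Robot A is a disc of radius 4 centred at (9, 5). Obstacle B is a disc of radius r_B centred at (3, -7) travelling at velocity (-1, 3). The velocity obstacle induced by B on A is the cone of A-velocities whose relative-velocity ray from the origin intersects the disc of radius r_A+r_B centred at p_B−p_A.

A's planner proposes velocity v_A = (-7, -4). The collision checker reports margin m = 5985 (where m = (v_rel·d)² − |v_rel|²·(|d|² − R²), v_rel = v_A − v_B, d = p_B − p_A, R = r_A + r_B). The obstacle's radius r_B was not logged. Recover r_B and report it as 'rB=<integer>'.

m = 5985
d = (-6, -12);  v_rel = (-6, -7),  |v_rel|² = 85
v_rel×d = (-6)·(-12) − (-7)·(-6) = 30
since m = R²·85 − 30²:  R² = (900 + 5985) / 85 = 81
R = √81 = 9  ⇒  r_B = 9 − 4 = 5

rB=5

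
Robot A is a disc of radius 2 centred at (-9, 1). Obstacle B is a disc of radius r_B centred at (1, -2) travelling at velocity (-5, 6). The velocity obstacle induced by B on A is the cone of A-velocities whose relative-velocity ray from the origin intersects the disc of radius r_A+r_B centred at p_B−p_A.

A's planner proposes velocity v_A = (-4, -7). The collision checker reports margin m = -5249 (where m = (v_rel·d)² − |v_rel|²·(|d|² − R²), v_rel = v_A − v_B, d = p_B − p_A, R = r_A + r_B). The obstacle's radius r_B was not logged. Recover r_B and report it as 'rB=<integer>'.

m = -5249
d = (10, -3);  v_rel = (1, -13),  |v_rel|² = 170
v_rel×d = (1)·(-3) − (-13)·(10) = 127
since m = R²·170 − 127²:  R² = (16129 + -5249) / 170 = 64
R = √64 = 8  ⇒  r_B = 8 − 2 = 6

rB=6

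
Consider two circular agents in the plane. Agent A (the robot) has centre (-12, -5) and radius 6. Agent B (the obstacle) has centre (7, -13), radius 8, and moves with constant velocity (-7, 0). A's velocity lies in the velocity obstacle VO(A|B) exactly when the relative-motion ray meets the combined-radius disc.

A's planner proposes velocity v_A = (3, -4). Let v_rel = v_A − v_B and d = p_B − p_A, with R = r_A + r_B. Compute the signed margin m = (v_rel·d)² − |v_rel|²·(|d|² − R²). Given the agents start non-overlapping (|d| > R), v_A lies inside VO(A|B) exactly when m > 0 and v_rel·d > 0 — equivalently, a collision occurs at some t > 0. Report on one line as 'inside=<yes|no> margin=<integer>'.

d = (19, -8),  |d|² = 425;  R = 6+8 = 14,  c = 425−14² = 229
v_rel = (10, -4),  |v_rel|² = 116;  v_rel·d = (10)·(19) + (-4)·(-8) = 222
116·t² − 444·t + 229 = 0  ⇒  m = 222² − 116·229 = 22720
m = 22720 > 0,  v_rel·d = 222 > 0  ⇒  inside

inside=yes margin=22720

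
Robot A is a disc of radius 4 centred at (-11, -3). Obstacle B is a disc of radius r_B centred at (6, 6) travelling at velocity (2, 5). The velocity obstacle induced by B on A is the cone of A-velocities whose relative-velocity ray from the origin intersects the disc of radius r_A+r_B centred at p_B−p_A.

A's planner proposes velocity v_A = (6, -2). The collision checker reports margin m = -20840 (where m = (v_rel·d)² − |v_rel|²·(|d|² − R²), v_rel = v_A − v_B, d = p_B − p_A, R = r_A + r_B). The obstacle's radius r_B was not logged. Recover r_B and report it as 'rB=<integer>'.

m = -20840
d = (17, 9);  v_rel = (4, -7),  |v_rel|² = 65
v_rel×d = (4)·(9) − (-7)·(17) = 155
since m = R²·65 − 155²:  R² = (24025 + -20840) / 65 = 49
R = √49 = 7  ⇒  r_B = 7 − 4 = 3

rB=3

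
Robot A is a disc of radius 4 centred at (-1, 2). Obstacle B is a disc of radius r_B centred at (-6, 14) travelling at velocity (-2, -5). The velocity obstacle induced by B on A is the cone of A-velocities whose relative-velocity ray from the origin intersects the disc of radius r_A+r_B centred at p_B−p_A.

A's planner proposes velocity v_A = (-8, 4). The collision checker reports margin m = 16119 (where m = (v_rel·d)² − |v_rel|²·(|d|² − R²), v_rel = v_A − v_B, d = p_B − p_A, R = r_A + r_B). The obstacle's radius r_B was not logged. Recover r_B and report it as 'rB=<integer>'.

m = 16119
d = (-5, 12);  v_rel = (-6, 9),  |v_rel|² = 117
v_rel×d = (-6)·(12) − (9)·(-5) = -27
since m = R²·117 − (-27)²:  R² = (729 + 16119) / 117 = 144
R = √144 = 12  ⇒  r_B = 12 − 4 = 8

rB=8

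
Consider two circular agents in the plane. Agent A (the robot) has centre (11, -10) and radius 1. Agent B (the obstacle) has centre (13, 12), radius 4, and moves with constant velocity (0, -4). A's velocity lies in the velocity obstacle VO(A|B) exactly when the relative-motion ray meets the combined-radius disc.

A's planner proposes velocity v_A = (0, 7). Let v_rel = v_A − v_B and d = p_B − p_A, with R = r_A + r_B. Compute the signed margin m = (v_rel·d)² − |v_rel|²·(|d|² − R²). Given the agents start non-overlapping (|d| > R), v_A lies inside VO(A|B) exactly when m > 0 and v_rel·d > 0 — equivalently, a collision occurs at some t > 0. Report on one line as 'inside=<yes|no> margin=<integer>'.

d = (2, 22),  |d|² = 488;  R = 1+4 = 5,  c = 488−5² = 463
v_rel = (0, 11),  |v_rel|² = 121;  v_rel·d = (0)·(2) + (11)·(22) = 242
121·t² − 484·t + 463 = 0  ⇒  m = 242² − 121·463 = 2541
m = 2541 > 0,  v_rel·d = 242 > 0  ⇒  inside

inside=yes margin=2541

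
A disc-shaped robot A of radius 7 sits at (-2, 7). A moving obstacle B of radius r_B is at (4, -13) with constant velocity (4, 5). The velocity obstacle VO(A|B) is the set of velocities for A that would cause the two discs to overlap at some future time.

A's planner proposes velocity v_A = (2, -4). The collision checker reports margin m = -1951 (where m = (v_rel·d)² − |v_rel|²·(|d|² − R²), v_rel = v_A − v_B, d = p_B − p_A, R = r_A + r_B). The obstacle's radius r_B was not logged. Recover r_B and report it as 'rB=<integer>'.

m = -1951
d = (6, -20);  v_rel = (-2, -9),  |v_rel|² = 85
v_rel×d = (-2)·(-20) − (-9)·(6) = 94
since m = R²·85 − 94²:  R² = (8836 + -1951) / 85 = 81
R = √81 = 9  ⇒  r_B = 9 − 7 = 2

rB=2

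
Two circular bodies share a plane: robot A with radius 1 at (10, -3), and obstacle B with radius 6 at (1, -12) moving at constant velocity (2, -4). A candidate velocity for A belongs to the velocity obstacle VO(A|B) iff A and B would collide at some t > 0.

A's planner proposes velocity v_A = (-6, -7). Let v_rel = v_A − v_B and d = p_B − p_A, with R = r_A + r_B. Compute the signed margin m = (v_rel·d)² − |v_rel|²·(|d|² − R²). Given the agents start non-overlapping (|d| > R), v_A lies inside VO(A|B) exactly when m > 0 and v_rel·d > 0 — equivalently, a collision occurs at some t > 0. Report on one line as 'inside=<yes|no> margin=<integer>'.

d = (-9, -9),  |d|² = 162;  R = 1+6 = 7,  c = 162−7² = 113
v_rel = (-8, -3),  |v_rel|² = 73;  v_rel·d = (-8)·(-9) + (-3)·(-9) = 99
73·t² − 198·t + 113 = 0  ⇒  m = 99² − 73·113 = 1552
m = 1552 > 0,  v_rel·d = 99 > 0  ⇒  inside

inside=yes margin=1552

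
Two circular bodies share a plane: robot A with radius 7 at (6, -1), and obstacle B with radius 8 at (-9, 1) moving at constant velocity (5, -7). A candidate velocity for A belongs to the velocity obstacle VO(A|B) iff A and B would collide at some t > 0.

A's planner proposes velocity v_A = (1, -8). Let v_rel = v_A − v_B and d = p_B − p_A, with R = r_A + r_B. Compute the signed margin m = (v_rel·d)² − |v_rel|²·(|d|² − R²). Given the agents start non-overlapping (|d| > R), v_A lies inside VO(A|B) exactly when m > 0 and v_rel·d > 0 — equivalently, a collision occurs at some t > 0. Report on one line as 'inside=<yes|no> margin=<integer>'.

d = (-15, 2),  |d|² = 229;  R = 7+8 = 15,  c = 229−15² = 4
v_rel = (-4, -1),  |v_rel|² = 17;  v_rel·d = (-4)·(-15) + (-1)·(2) = 58
17·t² − 116·t + 4 = 0  ⇒  m = 58² − 17·4 = 3296
m = 3296 > 0,  v_rel·d = 58 > 0  ⇒  inside

inside=yes margin=3296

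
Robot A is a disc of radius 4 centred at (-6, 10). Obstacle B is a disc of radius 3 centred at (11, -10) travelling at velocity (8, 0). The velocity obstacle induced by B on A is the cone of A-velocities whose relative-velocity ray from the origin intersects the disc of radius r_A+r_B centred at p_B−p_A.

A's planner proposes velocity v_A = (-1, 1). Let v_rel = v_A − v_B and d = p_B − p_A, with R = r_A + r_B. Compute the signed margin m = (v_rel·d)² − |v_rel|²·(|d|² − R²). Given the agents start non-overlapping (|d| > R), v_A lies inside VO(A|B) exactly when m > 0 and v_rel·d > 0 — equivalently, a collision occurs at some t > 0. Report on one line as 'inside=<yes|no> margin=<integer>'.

d = (17, -20),  |d|² = 689;  R = 4+3 = 7,  c = 689−7² = 640
v_rel = (-9, 1),  |v_rel|² = 82;  v_rel·d = (-9)·(17) + (1)·(-20) = -173
82·t² + 346·t + 640 = 0  ⇒  m = (-173)² − 82·640 = -22551
m = -22551 < 0,  v_rel·d = -173 < 0  ⇒  outside

inside=no margin=-22551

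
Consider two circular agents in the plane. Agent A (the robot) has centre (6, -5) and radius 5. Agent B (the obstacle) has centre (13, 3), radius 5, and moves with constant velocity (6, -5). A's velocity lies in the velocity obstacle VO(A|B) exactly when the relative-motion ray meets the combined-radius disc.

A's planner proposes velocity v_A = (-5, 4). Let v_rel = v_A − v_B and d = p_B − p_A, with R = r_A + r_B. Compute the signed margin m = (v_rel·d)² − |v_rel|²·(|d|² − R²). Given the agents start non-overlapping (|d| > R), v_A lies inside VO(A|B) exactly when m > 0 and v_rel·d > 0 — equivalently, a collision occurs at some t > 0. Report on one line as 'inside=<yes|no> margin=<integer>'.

d = (7, 8),  |d|² = 113;  R = 5+5 = 10,  c = 113−10² = 13
v_rel = (-11, 9),  |v_rel|² = 202;  v_rel·d = (-11)·(7) + (9)·(8) = -5
202·t² + 10·t + 13 = 0  ⇒  m = (-5)² − 202·13 = -2601
m = -2601 < 0,  v_rel·d = -5 < 0  ⇒  outside

inside=no margin=-2601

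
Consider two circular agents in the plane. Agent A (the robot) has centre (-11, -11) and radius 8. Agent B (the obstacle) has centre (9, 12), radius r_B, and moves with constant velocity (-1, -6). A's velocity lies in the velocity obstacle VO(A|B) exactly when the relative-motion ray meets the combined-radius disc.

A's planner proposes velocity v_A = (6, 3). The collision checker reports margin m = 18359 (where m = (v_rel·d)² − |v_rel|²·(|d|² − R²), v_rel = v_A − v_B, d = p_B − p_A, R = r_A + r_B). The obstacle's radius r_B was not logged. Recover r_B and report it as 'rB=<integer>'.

m = 18359
d = (20, 23);  v_rel = (7, 9),  |v_rel|² = 130
v_rel×d = (7)·(23) − (9)·(20) = -19
since m = R²·130 − (-19)²:  R² = (361 + 18359) / 130 = 144
R = √144 = 12  ⇒  r_B = 12 − 8 = 4

rB=4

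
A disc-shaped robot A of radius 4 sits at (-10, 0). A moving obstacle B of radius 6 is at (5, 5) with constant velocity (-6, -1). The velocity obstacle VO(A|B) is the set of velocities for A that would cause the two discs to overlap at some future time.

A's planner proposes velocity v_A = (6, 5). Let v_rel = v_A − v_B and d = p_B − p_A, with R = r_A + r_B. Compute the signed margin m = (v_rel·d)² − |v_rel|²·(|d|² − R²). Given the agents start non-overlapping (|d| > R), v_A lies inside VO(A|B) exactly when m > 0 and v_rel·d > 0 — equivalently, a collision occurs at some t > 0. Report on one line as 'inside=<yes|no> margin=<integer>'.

d = (15, 5),  |d|² = 250;  R = 4+6 = 10,  c = 250−10² = 150
v_rel = (12, 6),  |v_rel|² = 180;  v_rel·d = (12)·(15) + (6)·(5) = 210
180·t² − 420·t + 150 = 0  ⇒  m = 210² − 180·150 = 17100
m = 17100 > 0,  v_rel·d = 210 > 0  ⇒  inside

inside=yes margin=17100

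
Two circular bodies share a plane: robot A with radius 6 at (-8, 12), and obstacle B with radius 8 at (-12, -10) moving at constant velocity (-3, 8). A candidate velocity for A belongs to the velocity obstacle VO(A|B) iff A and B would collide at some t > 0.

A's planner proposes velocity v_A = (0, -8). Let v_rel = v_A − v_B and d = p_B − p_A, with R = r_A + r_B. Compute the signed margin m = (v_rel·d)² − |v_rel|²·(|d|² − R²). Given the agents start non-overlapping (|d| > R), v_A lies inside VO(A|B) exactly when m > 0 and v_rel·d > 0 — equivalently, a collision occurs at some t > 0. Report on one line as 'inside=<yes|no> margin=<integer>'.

d = (-4, -22),  |d|² = 500;  R = 6+8 = 14,  c = 500−14² = 304
v_rel = (3, -16),  |v_rel|² = 265;  v_rel·d = (3)·(-4) + (-16)·(-22) = 340
265·t² − 680·t + 304 = 0  ⇒  m = 340² − 265·304 = 35040
m = 35040 > 0,  v_rel·d = 340 > 0  ⇒  inside

inside=yes margin=35040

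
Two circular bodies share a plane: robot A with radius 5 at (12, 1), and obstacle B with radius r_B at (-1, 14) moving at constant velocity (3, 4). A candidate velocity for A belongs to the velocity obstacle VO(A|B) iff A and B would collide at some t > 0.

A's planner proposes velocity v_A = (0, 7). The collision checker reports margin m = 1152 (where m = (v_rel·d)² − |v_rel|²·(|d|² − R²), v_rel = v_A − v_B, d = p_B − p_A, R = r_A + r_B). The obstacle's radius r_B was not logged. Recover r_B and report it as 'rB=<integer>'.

m = 1152
d = (-13, 13);  v_rel = (-3, 3),  |v_rel|² = 18
v_rel×d = (-3)·(13) − (3)·(-13) = 0
since m = R²·18 − 0²:  R² = (0 + 1152) / 18 = 64
R = √64 = 8  ⇒  r_B = 8 − 5 = 3

rB=3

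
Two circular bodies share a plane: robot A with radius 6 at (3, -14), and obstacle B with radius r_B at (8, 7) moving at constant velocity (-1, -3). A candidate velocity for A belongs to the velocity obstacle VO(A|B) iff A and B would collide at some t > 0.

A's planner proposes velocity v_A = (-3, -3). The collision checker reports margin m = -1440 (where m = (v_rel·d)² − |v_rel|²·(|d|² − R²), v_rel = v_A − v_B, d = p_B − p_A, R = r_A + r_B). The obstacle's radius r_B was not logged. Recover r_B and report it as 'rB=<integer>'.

m = -1440
d = (5, 21);  v_rel = (-2, 0),  |v_rel|² = 4
v_rel×d = (-2)·(21) − (0)·(5) = -42
since m = R²·4 − (-42)²:  R² = (1764 + -1440) / 4 = 81
R = √81 = 9  ⇒  r_B = 9 − 6 = 3

rB=3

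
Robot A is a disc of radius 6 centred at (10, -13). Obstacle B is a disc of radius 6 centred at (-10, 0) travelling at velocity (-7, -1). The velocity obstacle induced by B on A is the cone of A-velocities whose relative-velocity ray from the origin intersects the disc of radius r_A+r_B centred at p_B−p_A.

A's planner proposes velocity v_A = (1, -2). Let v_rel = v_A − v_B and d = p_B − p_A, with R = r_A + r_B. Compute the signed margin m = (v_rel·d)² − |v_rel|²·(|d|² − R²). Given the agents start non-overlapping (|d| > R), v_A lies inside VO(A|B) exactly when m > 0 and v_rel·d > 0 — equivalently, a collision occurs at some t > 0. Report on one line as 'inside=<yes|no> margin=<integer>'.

d = (-20, 13),  |d|² = 569;  R = 6+6 = 12,  c = 569−12² = 425
v_rel = (8, -1),  |v_rel|² = 65;  v_rel·d = (8)·(-20) + (-1)·(13) = -173
65·t² + 346·t + 425 = 0  ⇒  m = (-173)² − 65·425 = 2304
m = 2304 > 0,  v_rel·d = -173 < 0  ⇒  outside

inside=no margin=2304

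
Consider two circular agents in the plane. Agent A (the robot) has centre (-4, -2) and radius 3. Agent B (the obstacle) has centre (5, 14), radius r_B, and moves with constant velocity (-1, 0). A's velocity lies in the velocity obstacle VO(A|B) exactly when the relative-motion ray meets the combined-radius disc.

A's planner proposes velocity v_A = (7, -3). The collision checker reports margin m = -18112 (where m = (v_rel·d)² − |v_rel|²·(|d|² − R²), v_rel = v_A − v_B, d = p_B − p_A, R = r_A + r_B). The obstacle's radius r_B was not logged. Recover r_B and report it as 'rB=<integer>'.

m = -18112
d = (9, 16);  v_rel = (8, -3),  |v_rel|² = 73
v_rel×d = (8)·(16) − (-3)·(9) = 155
since m = R²·73 − 155²:  R² = (24025 + -18112) / 73 = 81
R = √81 = 9  ⇒  r_B = 9 − 3 = 6

rB=6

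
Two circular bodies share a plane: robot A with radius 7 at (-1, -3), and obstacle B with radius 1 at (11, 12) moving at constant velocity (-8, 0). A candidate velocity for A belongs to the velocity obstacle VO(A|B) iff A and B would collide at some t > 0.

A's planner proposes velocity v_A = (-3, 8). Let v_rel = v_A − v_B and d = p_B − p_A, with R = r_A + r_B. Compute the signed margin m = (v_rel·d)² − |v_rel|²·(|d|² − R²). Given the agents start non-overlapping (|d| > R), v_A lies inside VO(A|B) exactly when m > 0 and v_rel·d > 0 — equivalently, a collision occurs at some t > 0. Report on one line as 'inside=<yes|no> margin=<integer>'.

d = (12, 15),  |d|² = 369;  R = 7+1 = 8,  c = 369−8² = 305
v_rel = (5, 8),  |v_rel|² = 89;  v_rel·d = (5)·(12) + (8)·(15) = 180
89·t² − 360·t + 305 = 0  ⇒  m = 180² − 89·305 = 5255
m = 5255 > 0,  v_rel·d = 180 > 0  ⇒  inside

inside=yes margin=5255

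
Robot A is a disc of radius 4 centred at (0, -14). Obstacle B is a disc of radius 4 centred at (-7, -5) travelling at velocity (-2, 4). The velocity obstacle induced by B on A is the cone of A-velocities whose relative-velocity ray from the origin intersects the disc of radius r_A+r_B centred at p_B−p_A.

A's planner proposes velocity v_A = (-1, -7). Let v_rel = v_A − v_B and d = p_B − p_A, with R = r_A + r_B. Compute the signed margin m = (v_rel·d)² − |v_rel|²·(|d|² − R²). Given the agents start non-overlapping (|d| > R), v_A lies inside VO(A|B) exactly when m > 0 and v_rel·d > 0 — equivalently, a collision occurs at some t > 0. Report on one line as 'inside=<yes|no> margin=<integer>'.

d = (-7, 9),  |d|² = 130;  R = 4+4 = 8,  c = 130−8² = 66
v_rel = (1, -11),  |v_rel|² = 122;  v_rel·d = (1)·(-7) + (-11)·(9) = -106
122·t² + 212·t + 66 = 0  ⇒  m = (-106)² − 122·66 = 3184
m = 3184 > 0,  v_rel·d = -106 < 0  ⇒  outside

inside=no margin=3184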